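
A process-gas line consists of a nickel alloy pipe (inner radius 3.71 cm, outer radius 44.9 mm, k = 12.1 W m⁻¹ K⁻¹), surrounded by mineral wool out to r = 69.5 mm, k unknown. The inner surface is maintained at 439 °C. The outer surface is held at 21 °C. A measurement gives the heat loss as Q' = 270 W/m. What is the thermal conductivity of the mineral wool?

ΣR = ΔT/Q' = |439 − 21|/270 = 1.548 m·K/W
Known resistances:
  R'_nickel alloy = ln(0.0449/0.0371)/(2πk) = 0.1908/(2π·12.1) = 0.002510 m·K/W
R_mineral wool = ΣR − ΣR_known = 1.548 − 0.002510 = 1.545 m·K/W
ln(r₂/r₁)/(2πk) = 1.545 ⇒ k = 0.4369/(2π·1.545) = 0.0450 W/m·K

k = 0.0450 W/m·K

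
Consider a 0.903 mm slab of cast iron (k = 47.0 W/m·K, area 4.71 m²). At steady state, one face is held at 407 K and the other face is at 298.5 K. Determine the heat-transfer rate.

Q = 26600 kW

Q = kA·ΔT/L = 47.0 × 4.71 × |407 K − 298.5 K| / 9.03×10^-4 = 2.66×10^7 W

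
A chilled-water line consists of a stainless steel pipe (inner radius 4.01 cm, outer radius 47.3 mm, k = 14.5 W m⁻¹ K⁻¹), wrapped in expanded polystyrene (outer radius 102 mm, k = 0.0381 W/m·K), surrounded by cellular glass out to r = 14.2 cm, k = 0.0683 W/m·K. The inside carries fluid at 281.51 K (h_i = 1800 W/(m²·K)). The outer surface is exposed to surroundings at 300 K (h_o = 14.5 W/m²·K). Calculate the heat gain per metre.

Treat each layer as a resistance in series:
  R'_conv,in = 1/(2πr h) = 1/(2π·0.0401·1800) = 0.002205 m·K/W
  R'_stainless steel = ln(0.0473/0.0401)/(2πk) = 0.1651/(2π·14.5) = 0.001813 m·K/W
  R'_expanded polystyrene = ln(0.102/0.0473)/(2πk) = 0.7685/(2π·0.0381) = 3.210 m·K/W
  R'_cellular glass = ln(0.142/0.102)/(2πk) = 0.3309/(2π·0.0683) = 0.7710 m·K/W
  R'_conv,out = 1/(2πr h) = 1/(2π·0.142·14.5) = 0.07730 m·K/W
ΣR = 0.002205 + 0.001813 + 3.210 + 0.7710 + 0.07730 = 4.062 m·K/W
Q' = ΔT/ΣR = (281.51 K − 300 K)/4.062 = -4.55 W/m
(Negative Q' ⇒ heat flows inward; heat gain = 4.55 W/m.)

Q' = 4.55 W/m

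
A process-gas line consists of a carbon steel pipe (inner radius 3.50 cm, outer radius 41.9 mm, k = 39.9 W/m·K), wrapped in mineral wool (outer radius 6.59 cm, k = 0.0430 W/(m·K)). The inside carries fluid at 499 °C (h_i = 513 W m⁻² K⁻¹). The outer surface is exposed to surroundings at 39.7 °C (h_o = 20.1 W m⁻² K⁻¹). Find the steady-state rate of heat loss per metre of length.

Q' = 254 W/m

Treat each layer as a resistance in series:
  R'_conv,in = 1/(2πr h) = 1/(2π·0.0350·513) = 0.008864 m·K/W
  R'_carbon steel = ln(0.0419/0.0350)/(2πk) = 0.1799/(2π·39.9) = 7.177×10^-4 m·K/W
  R'_mineral wool = ln(0.0659/0.0419)/(2πk) = 0.4529/(2π·0.0430) = 1.676 m·K/W
  R'_conv,out = 1/(2πr h) = 1/(2π·0.0659·20.1) = 0.1202 m·K/W
ΣR = 0.008864 + 7.177×10^-4 + 1.676 + 0.1202 = 1.806 m·K/W
Q' = ΔT/ΣR = (499 °C − 39.7 °C)/1.806 = 254 W/m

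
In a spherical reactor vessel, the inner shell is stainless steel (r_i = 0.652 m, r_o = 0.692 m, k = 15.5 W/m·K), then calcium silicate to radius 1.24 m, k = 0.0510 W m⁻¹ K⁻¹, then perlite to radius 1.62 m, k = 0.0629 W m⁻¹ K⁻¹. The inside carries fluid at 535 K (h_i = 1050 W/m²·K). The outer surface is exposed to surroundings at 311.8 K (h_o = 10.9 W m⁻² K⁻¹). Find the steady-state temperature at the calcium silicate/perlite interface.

Resistance network (inner→outer):
  R_conv,in = 1/(4πr²h) = 1/(4π·0.652²·1050) = 1.783×10^-4 K/W
  R_stainless steel = (1/0.652 − 1/0.692)/(4πk) = 0.08866/(4π·15.5) = 4.552×10^-4 K/W
  R_calcium silicate = (1/0.692 − 1/1.24)/(4πk) = 0.6386/(4π·0.0510) = 0.9965 K/W
  R_perlite = (1/1.24 − 1/1.62)/(4πk) = 0.1892/(4π·0.0629) = 0.2393 K/W
  R_conv,out = 1/(4πr²h) = 1/(4π·1.62²·10.9) = 0.002782 K/W
ΣR = 1.783×10^-4 + 4.552×10^-4 + 0.9965 + 0.2393 + 0.002782 = 1.239 K/W
Q = ΔT/ΣR = (535 K − 311.8 K)/1.239 = 180.1 W
From the inner boundary to the calcium silicate/perlite interface, ΣR_partial = 0.9971 K/W.
T_interface = T_in − Q·ΣR_partial = 535 K − (180.1)(0.9971) = 355.4 K

T = 355.4 K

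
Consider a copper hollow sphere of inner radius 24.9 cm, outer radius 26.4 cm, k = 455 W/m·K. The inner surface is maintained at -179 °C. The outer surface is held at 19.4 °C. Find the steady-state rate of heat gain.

Q = 4970 kW

Q = 4πk·ΔT/(1/r₁ − 1/r₂) = 4π × 455 × 198.4 / (1/0.249 − 1/0.264) = 4.97×10^6 W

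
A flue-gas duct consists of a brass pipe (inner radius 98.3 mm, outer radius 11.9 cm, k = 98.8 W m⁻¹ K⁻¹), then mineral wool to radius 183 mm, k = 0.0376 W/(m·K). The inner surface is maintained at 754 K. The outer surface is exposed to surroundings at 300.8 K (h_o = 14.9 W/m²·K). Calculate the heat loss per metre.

Q' = 241 W/m

Series thermal resistances, inner to outer:
  R'_brass = ln(0.119/0.0983)/(2πk) = 0.1911/(2π·98.8) = 3.078×10^-4 m·K/W
  R'_mineral wool = ln(0.183/0.119)/(2πk) = 0.4304/(2π·0.0376) = 1.822 m·K/W
  R'_conv,out = 1/(2πr h) = 1/(2π·0.183·14.9) = 0.05837 m·K/W
ΣR = 3.078×10^-4 + 1.822 + 0.05837 = 1.881 m·K/W
Q' = ΔT/ΣR = (754 K − 300.8 K)/1.881 = 241 W/m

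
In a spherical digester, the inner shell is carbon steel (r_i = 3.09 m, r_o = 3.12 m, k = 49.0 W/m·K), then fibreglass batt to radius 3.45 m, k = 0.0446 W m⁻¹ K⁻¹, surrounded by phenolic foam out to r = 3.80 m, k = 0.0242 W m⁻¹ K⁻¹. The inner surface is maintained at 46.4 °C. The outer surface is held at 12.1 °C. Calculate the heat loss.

Q = 241 W

Resistance network (inner→outer):
  R_carbon steel = (1/3.09 − 1/3.12)/(4πk) = 0.003112/(4π·49.0) = 5.054×10^-6 K/W
  R_fibreglass batt = (1/3.12 − 1/3.45)/(4πk) = 0.03066/(4π·0.0446) = 0.05470 K/W
  R_phenolic foam = (1/3.45 − 1/3.80)/(4πk) = 0.02670/(4π·0.0242) = 0.08779 K/W
ΣR = 5.054×10^-6 + 0.05470 + 0.08779 = 0.1425 K/W
Q = ΔT/ΣR = (46.4 °C − 12.1 °C)/0.1425 = 241 W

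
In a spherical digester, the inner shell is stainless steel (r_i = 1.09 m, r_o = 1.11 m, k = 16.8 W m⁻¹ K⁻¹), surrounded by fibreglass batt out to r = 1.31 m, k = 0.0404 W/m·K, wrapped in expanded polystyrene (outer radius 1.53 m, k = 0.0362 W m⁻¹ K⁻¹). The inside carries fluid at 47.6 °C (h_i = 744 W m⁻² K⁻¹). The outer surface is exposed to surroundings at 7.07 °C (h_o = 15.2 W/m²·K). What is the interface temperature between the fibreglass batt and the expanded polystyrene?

T = 26.2 °C

Series thermal resistances, inner to outer:
  R_conv,in = 1/(4πr²h) = 1/(4π·1.09²·744) = 9.003×10^-5 K/W
  R_stainless steel = (1/1.09 − 1/1.11)/(4πk) = 0.01653/(4π·16.8) = 7.830×10^-5 K/W
  R_fibreglass batt = (1/1.11 − 1/1.31)/(4πk) = 0.1375/(4π·0.0404) = 0.2709 K/W
  R_expanded polystyrene = (1/1.31 − 1/1.53)/(4πk) = 0.1098/(4π·0.0362) = 0.2413 K/W
  R_conv,out = 1/(4πr²h) = 1/(4π·1.53²·15.2) = 0.002236 K/W
ΣR = 9.003×10^-5 + 7.830×10^-5 + 0.2709 + 0.2413 + 0.002236 = 0.5146 K/W
Q = ΔT/ΣR = (47.6 °C − 7.07 °C)/0.5146 = 78.76 W
From the inner boundary to the fibreglass batt/expanded polystyrene interface, ΣR_partial = 0.2711 K/W.
T_interface = T_in − Q·ΣR_partial = 47.6 °C − (78.76)(0.2711) = 26.2 °C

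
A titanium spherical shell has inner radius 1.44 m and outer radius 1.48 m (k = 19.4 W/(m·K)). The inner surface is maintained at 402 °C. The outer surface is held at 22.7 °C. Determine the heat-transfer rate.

Q = 4930 kW

Q = 4πk·ΔT/(1/r₁ − 1/r₂) = 4π × 19.4 × 379.3 / (1/1.44 − 1/1.48) = 4.93×10^6 W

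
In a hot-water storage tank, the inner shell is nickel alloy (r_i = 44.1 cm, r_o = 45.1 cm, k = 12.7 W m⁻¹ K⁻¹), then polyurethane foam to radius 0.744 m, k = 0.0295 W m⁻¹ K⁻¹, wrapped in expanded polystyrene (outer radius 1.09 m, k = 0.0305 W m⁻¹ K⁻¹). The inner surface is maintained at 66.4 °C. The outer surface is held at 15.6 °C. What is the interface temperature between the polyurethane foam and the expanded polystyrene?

Treat each layer as a resistance in series:
  R_nickel alloy = (1/0.441 − 1/0.451)/(4πk) = 0.05028/(4π·12.7) = 3.150×10^-4 K/W
  R_polyurethane foam = (1/0.451 − 1/0.744)/(4πk) = 0.8732/(4π·0.0295) = 2.356 K/W
  R_expanded polystyrene = (1/0.744 − 1/1.09)/(4πk) = 0.4267/(4π·0.0305) = 1.113 K/W
ΣR = 3.150×10^-4 + 2.356 + 1.113 = 3.469 K/W
Q = ΔT/ΣR = (66.4 °C − 15.6 °C)/3.469 = 14.64 W
From the inner boundary to the polyurethane foam/expanded polystyrene interface, ΣR_partial = 2.356 K/W.
T_interface = T_in − Q·ΣR_partial = 66.4 °C − (14.64)(2.356) = 31.9 °C

T = 31.9 °C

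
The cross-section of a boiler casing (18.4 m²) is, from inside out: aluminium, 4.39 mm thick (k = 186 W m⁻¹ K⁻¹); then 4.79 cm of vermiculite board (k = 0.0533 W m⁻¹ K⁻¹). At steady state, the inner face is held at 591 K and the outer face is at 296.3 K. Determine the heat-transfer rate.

Treat each layer as a resistance in series:
  R_aluminium = L/(kA) = 0.00439/(186·18.4) = 1.283×10^-6 K/W
  R_vermiculite board = L/(kA) = 0.0479/(0.0533·18.4) = 0.04884 K/W
ΣR = 1.283×10^-6 + 0.04884 = 0.04884 K/W
Q = ΔT/ΣR = (591 K − 296.3 K)/0.04884 = 6030 W

Q = 6030 W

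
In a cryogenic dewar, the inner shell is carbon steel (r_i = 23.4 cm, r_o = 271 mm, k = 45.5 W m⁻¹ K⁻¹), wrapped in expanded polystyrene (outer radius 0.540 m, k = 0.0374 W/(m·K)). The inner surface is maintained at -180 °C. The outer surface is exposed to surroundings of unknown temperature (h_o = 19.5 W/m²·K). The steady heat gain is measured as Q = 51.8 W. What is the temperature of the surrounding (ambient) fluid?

T_out = 23.4 °C

Series resistances:
  R_carbon steel = (1/0.234 − 1/0.271)/(4πk) = 0.5835/(4π·45.5) = 0.001020 K/W
  R_expanded polystyrene = (1/0.271 − 1/0.540)/(4πk) = 1.838/(4π·0.0374) = 3.911 K/W
  R_conv,out = 1/(4πr²h) = 1/(4π·0.540²·19.5) = 0.01399 K/W
ΣR = 3.926 K/W
ΔT = Q·ΣR = 51.8 × 3.926 = 203.4 K
Heat flows inward, so T_out = T_in + ΔT = -180 + 203.4 = 23.4 °C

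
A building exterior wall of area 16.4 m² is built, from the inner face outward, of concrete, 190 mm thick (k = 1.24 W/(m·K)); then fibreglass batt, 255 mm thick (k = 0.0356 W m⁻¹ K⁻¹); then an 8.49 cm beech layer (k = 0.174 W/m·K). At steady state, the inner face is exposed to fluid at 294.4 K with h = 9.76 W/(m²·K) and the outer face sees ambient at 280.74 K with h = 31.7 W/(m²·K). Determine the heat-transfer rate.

Q = 28.2 W

Series thermal resistances, inner to outer:
  R_conv,in = 1/(hA) = 1/(9.76·16.4) = 0.006248 K/W
  R_concrete = L/(kA) = 0.190/(1.24·16.4) = 0.009343 K/W
  R_fibreglass batt = L/(kA) = 0.255/(0.0356·16.4) = 0.4368 K/W
  R_beech = L/(kA) = 0.0849/(0.174·16.4) = 0.02975 K/W
  R_conv,out = 1/(hA) = 1/(31.7·16.4) = 0.001924 K/W
ΣR = 0.006248 + 0.009343 + 0.4368 + 0.02975 + 0.001924 = 0.4841 K/W
Q = ΔT/ΣR = (294.4 K − 280.74 K)/0.4841 = 28.2 W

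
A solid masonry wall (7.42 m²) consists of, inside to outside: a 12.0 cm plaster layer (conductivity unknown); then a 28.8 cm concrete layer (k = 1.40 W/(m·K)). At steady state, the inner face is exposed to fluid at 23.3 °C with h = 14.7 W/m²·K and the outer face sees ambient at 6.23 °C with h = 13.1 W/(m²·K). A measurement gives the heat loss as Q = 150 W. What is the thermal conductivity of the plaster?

ΣR = ΔT/Q = |23.3 − 6.23|/150 = 0.1138 K/W
Known resistances:
  R_conv,in = 1/(hA) = 1/(14.7·7.42) = 0.009168 K/W
  R_concrete = L/(kA) = 0.288/(1.40·7.42) = 0.02772 K/W
  R_conv,out = 1/(hA) = 1/(13.1·7.42) = 0.01029 K/W
R_plaster = ΣR − ΣR_known = 0.1138 − 0.04718 = 0.06662 K/W
L/(kA) = 0.06662 ⇒ k = 0.120/(0.06662·7.42) = 0.243 W/m·K

k = 0.243 W/m·K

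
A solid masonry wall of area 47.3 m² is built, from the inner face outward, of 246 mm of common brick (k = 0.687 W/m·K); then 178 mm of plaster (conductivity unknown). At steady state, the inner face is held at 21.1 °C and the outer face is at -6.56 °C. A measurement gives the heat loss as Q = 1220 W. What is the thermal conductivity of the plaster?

ΣR = ΔT/Q = |21.1 − -6.56|/1220 = 0.02267 K/W
Known resistances:
  R_common brick = L/(kA) = 0.246/(0.687·47.3) = 0.007570 K/W
R_plaster = ΣR − ΣR_known = 0.02267 − 0.007570 = 0.01510 K/W
L/(kA) = 0.01510 ⇒ k = 0.178/(0.01510·47.3) = 0.249 W/m·K

k = 0.249 W/m·K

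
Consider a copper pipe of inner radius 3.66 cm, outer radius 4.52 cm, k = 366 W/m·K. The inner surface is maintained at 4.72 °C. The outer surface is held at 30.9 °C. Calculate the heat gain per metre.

Q' = 2.85×10^5 W/m

Q' = 2πk·ΔT/ln(r₂/r₁) = 2π × 366 × 26.18 / ln(0.0452/0.0366) = 2.85×10^5 W/m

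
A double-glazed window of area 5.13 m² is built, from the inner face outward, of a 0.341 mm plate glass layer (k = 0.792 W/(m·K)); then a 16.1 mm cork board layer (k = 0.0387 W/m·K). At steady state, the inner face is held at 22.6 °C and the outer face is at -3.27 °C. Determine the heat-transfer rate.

Series thermal resistances, inner to outer:
  R_plate glass = L/(kA) = 3.41×10^-4/(0.792·5.13) = 8.393×10^-5 K/W
  R_cork board = L/(kA) = 0.0161/(0.0387·5.13) = 0.08110 K/W
ΣR = 8.393×10^-5 + 0.08110 = 0.08118 K/W
Q = ΔT/ΣR = (22.6 °C − -3.27 °C)/0.08118 = 319 W

Q = 319 W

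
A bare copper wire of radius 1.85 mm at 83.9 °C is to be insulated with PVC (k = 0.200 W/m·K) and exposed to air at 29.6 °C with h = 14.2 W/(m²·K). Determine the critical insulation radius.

For a cylinder, r_cr = k_ins/h = 0.200/14.2 = 0.0141 m = 1.41 cm

r_cr = 1.41 cm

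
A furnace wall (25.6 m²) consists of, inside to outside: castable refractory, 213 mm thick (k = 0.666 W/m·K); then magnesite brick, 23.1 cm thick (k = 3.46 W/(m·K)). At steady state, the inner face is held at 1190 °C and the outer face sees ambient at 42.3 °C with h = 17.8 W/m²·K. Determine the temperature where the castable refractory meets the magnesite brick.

Resistance network (inner→outer):
  R_castable refractory = L/(kA) = 0.213/(0.666·25.6) = 0.01249 K/W
  R_magnesite brick = L/(kA) = 0.231/(3.46·25.6) = 0.002608 K/W
  R_conv,out = 1/(hA) = 1/(17.8·25.6) = 0.002195 K/W
ΣR = 0.01249 + 0.002608 + 0.002195 = 0.01729 K/W
Q = ΔT/ΣR = (1190 °C − 42.3 °C)/0.01729 = 66380 W
From the inner boundary to the castable refractory/magnesite brick interface, ΣR_partial = 0.01249 K/W.
T_interface = T_in − Q·ΣR_partial = 1190 °C − (66380)(0.01249) = 361 °C

T = 361 °C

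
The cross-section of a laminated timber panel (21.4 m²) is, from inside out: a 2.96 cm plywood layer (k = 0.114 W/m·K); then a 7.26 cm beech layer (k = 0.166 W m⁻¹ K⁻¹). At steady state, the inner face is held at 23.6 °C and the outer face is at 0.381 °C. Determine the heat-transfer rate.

Q = 713 W

Treat each layer as a resistance in series:
  R_plywood = L/(kA) = 0.0296/(0.114·21.4) = 0.01213 K/W
  R_beech = L/(kA) = 0.0726/(0.166·21.4) = 0.02044 K/W
ΣR = 0.01213 + 0.02044 = 0.03257 K/W
Q = ΔT/ΣR = (23.6 °C − 0.381 °C)/0.03257 = 713 W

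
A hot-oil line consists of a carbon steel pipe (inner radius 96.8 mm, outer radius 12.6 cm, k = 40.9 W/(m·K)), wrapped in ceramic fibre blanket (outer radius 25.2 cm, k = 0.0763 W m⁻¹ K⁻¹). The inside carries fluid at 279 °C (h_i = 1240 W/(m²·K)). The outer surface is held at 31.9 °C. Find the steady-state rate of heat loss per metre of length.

Series thermal resistances, inner to outer:
  R'_conv,in = 1/(2πr h) = 1/(2π·0.0968·1240) = 0.001326 m·K/W
  R'_carbon steel = ln(0.126/0.0968)/(2πk) = 0.2636/(2π·40.9) = 0.001026 m·K/W
  R'_ceramic fibre blanket = ln(0.252/0.126)/(2πk) = 0.6931/(2π·0.0763) = 1.446 m·K/W
ΣR = 0.001326 + 0.001026 + 1.446 = 1.448 m·K/W
Q' = ΔT/ΣR = (279 °C − 31.9 °C)/1.448 = 171 W/m

Q' = 171 W/m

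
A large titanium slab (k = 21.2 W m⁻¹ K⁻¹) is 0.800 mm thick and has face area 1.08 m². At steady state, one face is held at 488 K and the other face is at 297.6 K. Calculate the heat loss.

Q = 5.45×10^6 W

Q = kA·ΔT/L = 21.2 × 1.08 × |488 K − 297.6 K| / 8.00×10^-4 = 5.45×10^6 W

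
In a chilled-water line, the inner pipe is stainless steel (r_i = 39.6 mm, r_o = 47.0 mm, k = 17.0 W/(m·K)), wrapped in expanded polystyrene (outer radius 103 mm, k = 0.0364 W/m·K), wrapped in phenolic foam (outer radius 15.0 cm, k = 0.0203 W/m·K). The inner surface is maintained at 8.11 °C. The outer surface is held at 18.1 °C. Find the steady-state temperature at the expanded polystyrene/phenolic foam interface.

T = 13.5 °C

Treat each layer as a resistance in series:
  R'_stainless steel = ln(0.0470/0.0396)/(2πk) = 0.1713/(2π·17.0) = 0.001604 m·K/W
  R'_expanded polystyrene = ln(0.103/0.0470)/(2πk) = 0.7846/(2π·0.0364) = 3.430 m·K/W
  R'_phenolic foam = ln(0.150/0.103)/(2πk) = 0.3759/(2π·0.0203) = 2.947 m·K/W
ΣR = 0.001604 + 3.430 + 2.947 = 6.379 m·K/W
Q' = ΔT/ΣR = (8.11 °C − 18.1 °C)/6.379 = -1.566 W/m
From the inner boundary to the expanded polystyrene/phenolic foam interface, ΣR_partial = 3.432 m·K/W.
T_interface = T_in − Q'·ΣR_partial = 8.11 °C − (-1.566)(3.432) = 13.5 °C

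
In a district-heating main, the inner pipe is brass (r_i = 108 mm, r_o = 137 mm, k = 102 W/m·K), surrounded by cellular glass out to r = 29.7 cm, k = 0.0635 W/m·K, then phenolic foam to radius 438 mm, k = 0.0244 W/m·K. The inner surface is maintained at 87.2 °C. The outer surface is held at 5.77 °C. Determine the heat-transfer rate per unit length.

Q' = 18.2 W/m

Series thermal resistances, inner to outer:
  R'_brass = ln(0.137/0.108)/(2πk) = 0.2378/(2π·102) = 3.711×10^-4 m·K/W
  R'_cellular glass = ln(0.297/0.137)/(2πk) = 0.7738/(2π·0.0635) = 1.939 m·K/W
  R'_phenolic foam = ln(0.438/0.297)/(2πk) = 0.3885/(2π·0.0244) = 2.534 m·K/W
ΣR = 3.711×10^-4 + 1.939 + 2.534 = 4.473 m·K/W
Q' = ΔT/ΣR = (87.2 °C − 5.77 °C)/4.473 = 18.2 W/m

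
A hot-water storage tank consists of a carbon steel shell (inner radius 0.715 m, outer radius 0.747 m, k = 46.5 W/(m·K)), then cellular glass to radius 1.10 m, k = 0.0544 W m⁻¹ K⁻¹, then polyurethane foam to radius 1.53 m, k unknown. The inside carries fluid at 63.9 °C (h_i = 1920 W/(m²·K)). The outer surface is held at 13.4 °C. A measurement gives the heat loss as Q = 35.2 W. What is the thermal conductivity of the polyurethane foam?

k = 0.0252 W/m·K

ΣR = ΔT/Q = |63.9 − 13.4|/35.2 = 1.435 K/W
Known resistances:
  R_conv,in = 1/(4πr²h) = 1/(4π·0.715²·1920) = 8.107×10^-5 K/W
  R_carbon steel = (1/0.715 − 1/0.747)/(4πk) = 0.05991/(4π·46.5) = 1.025×10^-4 K/W
  R_cellular glass = (1/0.747 − 1/1.10)/(4πk) = 0.4296/(4π·0.0544) = 0.6284 K/W
R_polyurethane foam = ΣR − ΣR_known = 1.435 − 0.6286 = 0.8064 K/W
(1/r₁−1/r₂)/(4πk) = 0.8064 ⇒ k = 0.2555/(4π·0.8064) = 0.0252 W/m·K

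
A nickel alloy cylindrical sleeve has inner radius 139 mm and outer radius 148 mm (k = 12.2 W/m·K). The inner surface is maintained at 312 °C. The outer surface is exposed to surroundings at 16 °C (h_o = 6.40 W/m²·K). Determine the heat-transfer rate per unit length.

Q' = 1750 W/m

Treat each layer as a resistance in series:
  R'_nickel alloy = ln(0.148/0.139)/(2πk) = 0.06274/(2π·12.2) = 8.185×10^-4 m·K/W
  R'_conv,out = 1/(2πr h) = 1/(2π·0.148·6.40) = 0.1680 m·K/W
ΣR = 8.185×10^-4 + 0.1680 = 0.1688 m·K/W
Q' = ΔT/ΣR = (312 °C − 16 °C)/0.1688 = 1750 W/m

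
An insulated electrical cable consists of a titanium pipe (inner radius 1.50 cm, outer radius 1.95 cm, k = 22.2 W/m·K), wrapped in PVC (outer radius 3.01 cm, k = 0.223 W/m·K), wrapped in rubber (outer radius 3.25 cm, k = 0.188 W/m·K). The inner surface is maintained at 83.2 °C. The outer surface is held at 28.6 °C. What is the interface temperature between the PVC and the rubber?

T = 38.0 °C

Treat each layer as a resistance in series:
  R'_titanium = ln(0.0195/0.0150)/(2πk) = 0.2624/(2π·22.2) = 0.001881 m·K/W
  R'_PVC = ln(0.0301/0.0195)/(2πk) = 0.4341/(2π·0.223) = 0.3098 m·K/W
  R'_rubber = ln(0.0325/0.0301)/(2πk) = 0.07671/(2π·0.188) = 0.06494 m·K/W
ΣR = 0.001881 + 0.3098 + 0.06494 = 0.3766 m·K/W
Q' = ΔT/ΣR = (83.2 °C − 28.6 °C)/0.3766 = 145.0 W/m
From the inner boundary to the PVC/rubber interface, ΣR_partial = 0.3117 m·K/W.
T_interface = T_in − Q'·ΣR_partial = 83.2 °C − (145.0)(0.3117) = 38.0 °C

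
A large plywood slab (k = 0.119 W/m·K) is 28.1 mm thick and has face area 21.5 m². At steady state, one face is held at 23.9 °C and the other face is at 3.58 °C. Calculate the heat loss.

Q = 1850 W

Q = kA·ΔT/L = 0.119 × 21.5 × |23.9 °C − 3.58 °C| / 0.0281 = 1850 W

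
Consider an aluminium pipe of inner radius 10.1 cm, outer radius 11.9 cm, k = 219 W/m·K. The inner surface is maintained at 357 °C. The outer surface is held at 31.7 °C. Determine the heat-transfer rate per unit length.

Q' = 2πk·ΔT/ln(r₂/r₁) = 2π × 219 × 325.3 / ln(0.119/0.101) = 2.73×10^6 W/m

Q' = 2.73×10^6 W/m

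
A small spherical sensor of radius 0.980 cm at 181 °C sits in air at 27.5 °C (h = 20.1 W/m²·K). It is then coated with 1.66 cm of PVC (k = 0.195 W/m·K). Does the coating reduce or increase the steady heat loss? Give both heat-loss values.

Critical radius for a sphere: r_cr = 2k/h = 0.0194 m = 1.94 cm.
Outer radius after coating: r₂ = 0.00980 + 0.0166 = 0.02640 m.
r₁ < r_cr < r₂: heat loss rises to a maximum at r_cr then falls. Whether the coating helps depends on whether Q(r₂) has dropped back below Q(r₁).
Bare: R = 1/(4πr₁²h) = 41.22 K/W; Q = 153.5/41.22 = 3.72 W.
Coated: R = R_cond + R_conv = 31.86 K/W; Q = 153.5/31.86 = 4.82 W.

increases: 3.72 → 4.82 W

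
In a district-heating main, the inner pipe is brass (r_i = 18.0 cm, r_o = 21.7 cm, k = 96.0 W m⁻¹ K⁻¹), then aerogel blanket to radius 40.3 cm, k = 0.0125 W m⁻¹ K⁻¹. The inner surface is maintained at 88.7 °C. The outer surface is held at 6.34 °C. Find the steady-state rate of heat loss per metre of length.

Treat each layer as a resistance in series:
  R'_brass = ln(0.217/0.180)/(2πk) = 0.1869/(2π·96.0) = 3.099×10^-4 m·K/W
  R'_aerogel blanket = ln(0.403/0.217)/(2πk) = 0.6190/(2π·0.0125) = 7.882 m·K/W
ΣR = 3.099×10^-4 + 7.882 = 7.882 m·K/W
Q' = ΔT/ΣR = (88.7 °C − 6.34 °C)/7.882 = 10.4 W/m

Q' = 10.4 W/m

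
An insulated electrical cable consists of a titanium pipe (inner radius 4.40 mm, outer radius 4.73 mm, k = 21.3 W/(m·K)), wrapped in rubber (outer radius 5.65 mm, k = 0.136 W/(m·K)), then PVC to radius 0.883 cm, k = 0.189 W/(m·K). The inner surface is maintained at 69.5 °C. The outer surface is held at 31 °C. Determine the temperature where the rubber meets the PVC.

T = 55.8 °C

Resistance network (inner→outer):
  R'_titanium = ln(0.00473/0.00440)/(2πk) = 0.07232/(2π·21.3) = 5.404×10^-4 m·K/W
  R'_rubber = ln(0.00565/0.00473)/(2πk) = 0.1777/(2π·0.136) = 0.2080 m·K/W
  R'_PVC = ln(0.00883/0.00565)/(2πk) = 0.4465/(2π·0.189) = 0.3760 m·K/W
ΣR = 5.404×10^-4 + 0.2080 + 0.3760 = 0.5845 m·K/W
Q' = ΔT/ΣR = (69.5 °C − 31 °C)/0.5845 = 65.87 W/m
From the inner boundary to the rubber/PVC interface, ΣR_partial = 0.2085 m·K/W.
T_interface = T_in − Q'·ΣR_partial = 69.5 °C − (65.87)(0.2085) = 55.8 °C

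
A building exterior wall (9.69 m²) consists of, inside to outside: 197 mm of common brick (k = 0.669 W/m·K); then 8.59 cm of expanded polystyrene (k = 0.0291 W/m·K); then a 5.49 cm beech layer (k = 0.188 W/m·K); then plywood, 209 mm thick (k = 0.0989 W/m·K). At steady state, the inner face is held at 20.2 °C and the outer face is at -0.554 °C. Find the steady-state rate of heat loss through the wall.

Q = 35.6 W

Series thermal resistances, inner to outer:
  R_common brick = L/(kA) = 0.197/(0.669·9.69) = 0.03039 K/W
  R_expanded polystyrene = L/(kA) = 0.0859/(0.0291·9.69) = 0.3046 K/W
  R_beech = L/(kA) = 0.0549/(0.188·9.69) = 0.03014 K/W
  R_plywood = L/(kA) = 0.209/(0.0989·9.69) = 0.2181 K/W
ΣR = 0.03039 + 0.3046 + 0.03014 + 0.2181 = 0.5832 K/W
Q = ΔT/ΣR = (20.2 °C − -0.554 °C)/0.5832 = 35.6 W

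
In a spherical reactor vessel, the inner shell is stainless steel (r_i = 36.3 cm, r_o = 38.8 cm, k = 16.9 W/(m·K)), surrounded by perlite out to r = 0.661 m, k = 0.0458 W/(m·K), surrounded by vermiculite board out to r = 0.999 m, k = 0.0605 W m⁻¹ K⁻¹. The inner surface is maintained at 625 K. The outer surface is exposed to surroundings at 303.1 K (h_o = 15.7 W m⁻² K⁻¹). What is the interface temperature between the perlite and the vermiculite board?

Series thermal resistances, inner to outer:
  R_stainless steel = (1/0.363 − 1/0.388)/(4πk) = 0.1775/(4π·16.9) = 8.358×10^-4 K/W
  R_perlite = (1/0.388 − 1/0.661)/(4πk) = 1.064/(4π·0.0458) = 1.849 K/W
  R_vermiculite board = (1/0.661 − 1/0.999)/(4πk) = 0.5119/(4π·0.0605) = 0.6733 K/W
  R_conv,out = 1/(4πr²h) = 1/(4π·0.999²·15.7) = 0.005079 K/W
ΣR = 8.358×10^-4 + 1.849 + 0.6733 + 0.005079 = 2.528 K/W
Q = ΔT/ΣR = (625 K − 303.1 K)/2.528 = 127.3 W
From the inner boundary to the perlite/vermiculite board interface, ΣR_partial = 1.850 K/W.
T_interface = T_in − Q·ΣR_partial = 625 K − (127.3)(1.850) = 389 K

T = 389 K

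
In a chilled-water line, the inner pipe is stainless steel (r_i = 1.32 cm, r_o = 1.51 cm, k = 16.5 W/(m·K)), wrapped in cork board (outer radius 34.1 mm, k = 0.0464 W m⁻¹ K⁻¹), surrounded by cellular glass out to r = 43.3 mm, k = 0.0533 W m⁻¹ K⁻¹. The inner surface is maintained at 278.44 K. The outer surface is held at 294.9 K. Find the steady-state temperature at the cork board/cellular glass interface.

T = 291.6 K

Series thermal resistances, inner to outer:
  R'_stainless steel = ln(0.0151/0.0132)/(2πk) = 0.1345/(2π·16.5) = 0.001297 m·K/W
  R'_cork board = ln(0.0341/0.0151)/(2πk) = 0.8146/(2π·0.0464) = 2.794 m·K/W
  R'_cellular glass = ln(0.0433/0.0341)/(2πk) = 0.2389/(2π·0.0533) = 0.7132 m·K/W
ΣR = 0.001297 + 2.794 + 0.7132 = 3.508 m·K/W
Q' = ΔT/ΣR = (278.44 K − 294.9 K)/3.508 = -4.692 W/m
From the inner boundary to the cork board/cellular glass interface, ΣR_partial = 2.795 m·K/W.
T_interface = T_in − Q'·ΣR_partial = 278.44 K − (-4.692)(2.795) = 291.6 K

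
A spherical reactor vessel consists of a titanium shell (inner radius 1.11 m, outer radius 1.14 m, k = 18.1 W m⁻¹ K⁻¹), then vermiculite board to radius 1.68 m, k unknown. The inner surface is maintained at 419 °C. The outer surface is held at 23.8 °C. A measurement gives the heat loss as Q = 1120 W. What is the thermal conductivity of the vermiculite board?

ΣR = ΔT/Q = |419 − 23.8|/1120 = 0.3529 K/W
Known resistances:
  R_titanium = (1/1.11 − 1/1.14)/(4πk) = 0.02371/(4π·18.1) = 1.042×10^-4 K/W
R_vermiculite board = ΣR − ΣR_known = 0.3529 − 1.042×10^-4 = 0.3528 K/W
(1/r₁−1/r₂)/(4πk) = 0.3528 ⇒ k = 0.2820/(4π·0.3528) = 0.0636 W/m·K

k = 0.0636 W/m·K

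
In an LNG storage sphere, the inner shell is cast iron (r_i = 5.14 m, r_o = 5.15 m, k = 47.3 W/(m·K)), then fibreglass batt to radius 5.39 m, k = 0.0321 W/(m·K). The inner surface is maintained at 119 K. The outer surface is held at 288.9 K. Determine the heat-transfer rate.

Q = 7.93 kW

Resistance network (inner→outer):
  R_cast iron = (1/5.14 − 1/5.15)/(4πk) = 3.778×10^-4/(4π·47.3) = 6.356×10^-7 K/W
  R_fibreglass batt = (1/5.15 − 1/5.39)/(4πk) = 0.008646/(4π·0.0321) = 0.02143 K/W
ΣR = 6.356×10^-7 + 0.02143 = 0.02143 K/W
Q = ΔT/ΣR = (119 K − 288.9 K)/0.02143 = -7930 W
(Negative Q ⇒ heat flows inward; heat gain = 7930 W.)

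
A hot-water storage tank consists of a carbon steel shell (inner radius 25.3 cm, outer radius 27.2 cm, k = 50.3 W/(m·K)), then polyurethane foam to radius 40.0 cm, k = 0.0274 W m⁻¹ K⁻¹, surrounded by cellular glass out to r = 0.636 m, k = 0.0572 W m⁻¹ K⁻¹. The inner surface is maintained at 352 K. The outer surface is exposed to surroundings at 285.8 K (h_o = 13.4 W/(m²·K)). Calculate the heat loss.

Treat each layer as a resistance in series:
  R_carbon steel = (1/0.253 − 1/0.272)/(4πk) = 0.2761/(4π·50.3) = 4.368×10^-4 K/W
  R_polyurethane foam = (1/0.272 − 1/0.400)/(4πk) = 1.176/(4π·0.0274) = 3.417 K/W
  R_cellular glass = (1/0.400 − 1/0.636)/(4πk) = 0.9277/(4π·0.0572) = 1.291 K/W
  R_conv,out = 1/(4πr²h) = 1/(4π·0.636²·13.4) = 0.01468 K/W
ΣR = 4.368×10^-4 + 3.417 + 1.291 + 0.01468 = 4.723 K/W
Q = ΔT/ΣR = (352 K − 285.8 K)/4.723 = 14.0 W

Q = 14.0 W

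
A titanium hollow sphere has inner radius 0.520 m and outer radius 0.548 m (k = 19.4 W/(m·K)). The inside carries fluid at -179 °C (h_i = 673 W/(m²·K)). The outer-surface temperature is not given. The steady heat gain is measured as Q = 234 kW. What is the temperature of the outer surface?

Sum the resistances:
  R_conv,in = 1/(4πr²h) = 1/(4π·0.520²·673) = 4.373×10^-4 K/W
  R_titanium = (1/0.520 − 1/0.548)/(4πk) = 0.09826/(4π·19.4) = 4.031×10^-4 K/W
ΣR = 8.403×10^-4 K/W
ΔT = Q·ΣR = 2.34×10^5 × 8.403×10^-4 = 196.6 K
Heat flows inward, so T_out = T_in + ΔT = -179 + 196.6 = 17.6 °C

T_out = 17.6 °C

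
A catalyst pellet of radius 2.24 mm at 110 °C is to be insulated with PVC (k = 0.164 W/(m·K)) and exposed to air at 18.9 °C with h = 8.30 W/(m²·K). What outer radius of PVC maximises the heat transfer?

r_cr = 3.95 cm

For a sphere, r_cr = 2k_ins/h = 2·0.164/8.30 = 0.0395 m = 3.95 cm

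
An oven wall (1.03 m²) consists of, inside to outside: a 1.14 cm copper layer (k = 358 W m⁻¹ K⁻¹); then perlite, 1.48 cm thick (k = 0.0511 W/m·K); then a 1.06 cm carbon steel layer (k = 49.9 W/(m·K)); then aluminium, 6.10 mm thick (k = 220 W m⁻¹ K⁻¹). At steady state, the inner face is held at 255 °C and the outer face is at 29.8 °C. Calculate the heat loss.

Q = 800 W

Series thermal resistances, inner to outer:
  R_copper = L/(kA) = 0.0114/(358·1.03) = 3.092×10^-5 K/W
  R_perlite = L/(kA) = 0.0148/(0.0511·1.03) = 0.2812 K/W
  R_carbon steel = L/(kA) = 0.0106/(49.9·1.03) = 2.062×10^-4 K/W
  R_aluminium = L/(kA) = 0.00610/(220·1.03) = 2.692×10^-5 K/W
ΣR = 3.092×10^-5 + 0.2812 + 2.062×10^-4 + 2.692×10^-5 = 0.2815 K/W
Q = ΔT/ΣR = (255 °C − 29.8 °C)/0.2815 = 800 W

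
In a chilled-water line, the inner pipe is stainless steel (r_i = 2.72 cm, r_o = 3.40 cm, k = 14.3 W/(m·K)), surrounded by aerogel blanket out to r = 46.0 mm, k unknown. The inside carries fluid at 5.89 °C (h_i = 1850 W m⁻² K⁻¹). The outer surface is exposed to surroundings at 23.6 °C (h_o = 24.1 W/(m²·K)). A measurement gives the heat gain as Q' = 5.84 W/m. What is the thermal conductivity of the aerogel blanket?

ΣR = ΔT/Q' = |5.89 − 23.6|/5.84 = 3.033 m·K/W
Known resistances:
  R'_conv,in = 1/(2πr h) = 1/(2π·0.0272·1850) = 0.003163 m·K/W
  R'_stainless steel = ln(0.0340/0.0272)/(2πk) = 0.2231/(2π·14.3) = 0.002484 m·K/W
  R'_conv,out = 1/(2πr h) = 1/(2π·0.0460·24.1) = 0.1436 m·K/W
R_aerogel blanket = ΣR − ΣR_known = 3.033 − 0.1492 = 2.884 m·K/W
ln(r₂/r₁)/(2πk) = 2.884 ⇒ k = 0.3023/(2π·2.884) = 0.0167 W/m·K

k = 0.0167 W/m·K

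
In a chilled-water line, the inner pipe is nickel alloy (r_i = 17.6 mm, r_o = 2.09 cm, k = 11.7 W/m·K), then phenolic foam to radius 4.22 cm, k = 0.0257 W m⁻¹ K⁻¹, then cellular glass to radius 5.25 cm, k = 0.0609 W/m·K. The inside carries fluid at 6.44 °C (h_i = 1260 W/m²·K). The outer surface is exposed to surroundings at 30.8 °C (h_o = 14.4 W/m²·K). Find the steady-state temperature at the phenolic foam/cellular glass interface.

T = 27.1 °C

Series thermal resistances, inner to outer:
  R'_conv,in = 1/(2πr h) = 1/(2π·0.0176·1260) = 0.007177 m·K/W
  R'_nickel alloy = ln(0.0209/0.0176)/(2πk) = 0.1719/(2π·11.7) = 0.002338 m·K/W
  R'_phenolic foam = ln(0.0422/0.0209)/(2πk) = 0.7027/(2π·0.0257) = 4.352 m·K/W
  R'_cellular glass = ln(0.0525/0.0422)/(2πk) = 0.2184/(2π·0.0609) = 0.5707 m·K/W
  R'_conv,out = 1/(2πr h) = 1/(2π·0.0525·14.4) = 0.2105 m·K/W
ΣR = 0.007177 + 0.002338 + 4.352 + 0.5707 + 0.2105 = 5.143 m·K/W
Q' = ΔT/ΣR = (6.44 °C − 30.8 °C)/5.143 = -4.737 W/m
From the inner boundary to the phenolic foam/cellular glass interface, ΣR_partial = 4.362 m·K/W.
T_interface = T_in − Q'·ΣR_partial = 6.44 °C − (-4.737)(4.362) = 27.1 °C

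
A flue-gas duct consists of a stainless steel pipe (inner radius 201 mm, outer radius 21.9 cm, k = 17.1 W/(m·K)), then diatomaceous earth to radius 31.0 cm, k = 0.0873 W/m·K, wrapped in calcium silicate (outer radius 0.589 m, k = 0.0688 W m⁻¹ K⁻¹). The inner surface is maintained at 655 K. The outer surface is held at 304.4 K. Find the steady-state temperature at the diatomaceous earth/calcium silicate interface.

T = 550 K

Series thermal resistances, inner to outer:
  R'_stainless steel = ln(0.219/0.201)/(2πk) = 0.08577/(2π·17.1) = 7.983×10^-4 m·K/W
  R'_diatomaceous earth = ln(0.310/0.219)/(2πk) = 0.3475/(2π·0.0873) = 0.6335 m·K/W
  R'_calcium silicate = ln(0.589/0.310)/(2πk) = 0.6419/(2π·0.0688) = 1.485 m·K/W
ΣR = 7.983×10^-4 + 0.6335 + 1.485 = 2.119 m·K/W
Q' = ΔT/ΣR = (655 K − 304.4 K)/2.119 = 165.5 W/m
From the inner boundary to the diatomaceous earth/calcium silicate interface, ΣR_partial = 0.6343 m·K/W.
T_interface = T_in − Q'·ΣR_partial = 655 K − (165.5)(0.6343) = 550 K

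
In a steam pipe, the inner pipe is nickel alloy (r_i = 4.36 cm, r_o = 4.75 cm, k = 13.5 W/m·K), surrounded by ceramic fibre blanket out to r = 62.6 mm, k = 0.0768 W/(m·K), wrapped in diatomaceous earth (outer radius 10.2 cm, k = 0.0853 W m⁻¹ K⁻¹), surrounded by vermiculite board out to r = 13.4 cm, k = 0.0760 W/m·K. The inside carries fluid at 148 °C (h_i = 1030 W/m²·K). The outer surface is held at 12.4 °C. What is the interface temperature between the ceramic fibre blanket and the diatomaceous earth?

Series thermal resistances, inner to outer:
  R'_conv,in = 1/(2πr h) = 1/(2π·0.0436·1030) = 0.003544 m·K/W
  R'_nickel alloy = ln(0.0475/0.0436)/(2πk) = 0.08567/(2π·13.5) = 0.001010 m·K/W
  R'_ceramic fibre blanket = ln(0.0626/0.0475)/(2πk) = 0.2760/(2π·0.0768) = 0.5720 m·K/W
  R'_diatomaceous earth = ln(0.102/0.0626)/(2πk) = 0.4882/(2π·0.0853) = 0.9109 m·K/W
  R'_vermiculite board = ln(0.134/0.102)/(2πk) = 0.2729/(2π·0.0760) = 0.5714 m·K/W
ΣR = 0.003544 + 0.001010 + 0.5720 + 0.9109 + 0.5714 = 2.059 m·K/W
Q' = ΔT/ΣR = (148 °C − 12.4 °C)/2.059 = 65.86 W/m
From the inner boundary to the ceramic fibre blanket/diatomaceous earth interface, ΣR_partial = 0.5766 m·K/W.
T_interface = T_in − Q'·ΣR_partial = 148 °C − (65.86)(0.5766) = 110 °C

T = 110 °C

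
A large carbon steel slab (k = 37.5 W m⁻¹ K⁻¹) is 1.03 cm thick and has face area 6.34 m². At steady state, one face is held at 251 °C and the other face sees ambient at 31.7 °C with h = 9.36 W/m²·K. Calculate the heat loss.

Q = 13000 W

Treat each layer as a resistance in series:
  R_carbon steel = L/(kA) = 0.0103/(37.5·6.34) = 4.332×10^-5 K/W
  R_conv,out = 1/(hA) = 1/(9.36·6.34) = 0.01685 K/W
ΣR = 4.332×10^-5 + 0.01685 = 0.01689 K/W
Q = ΔT/ΣR = (251 °C − 31.7 °C)/0.01689 = 13000 W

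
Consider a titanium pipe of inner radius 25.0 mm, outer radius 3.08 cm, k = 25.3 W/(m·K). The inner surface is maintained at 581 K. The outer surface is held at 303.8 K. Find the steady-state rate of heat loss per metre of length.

Q' = 211 kW/m

Q' = 2πk·ΔT/ln(r₂/r₁) = 2π × 25.3 × 277.2 / ln(0.0308/0.0250) = 2.11×10^5 W/m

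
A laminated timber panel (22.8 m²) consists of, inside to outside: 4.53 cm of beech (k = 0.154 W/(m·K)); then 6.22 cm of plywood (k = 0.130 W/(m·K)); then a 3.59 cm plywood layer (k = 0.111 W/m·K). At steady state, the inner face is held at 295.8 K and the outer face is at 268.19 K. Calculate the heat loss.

Q = 574 W

Treat each layer as a resistance in series:
  R_beech = L/(kA) = 0.0453/(0.154·22.8) = 0.01290 K/W
  R_plywood = L/(kA) = 0.0622/(0.130·22.8) = 0.02099 K/W
  R_plywood = L/(kA) = 0.0359/(0.111·22.8) = 0.01419 K/W
ΣR = 0.01290 + 0.02099 + 0.01419 = 0.04808 K/W
Q = ΔT/ΣR = (295.8 K − 268.19 K)/0.04808 = 574 W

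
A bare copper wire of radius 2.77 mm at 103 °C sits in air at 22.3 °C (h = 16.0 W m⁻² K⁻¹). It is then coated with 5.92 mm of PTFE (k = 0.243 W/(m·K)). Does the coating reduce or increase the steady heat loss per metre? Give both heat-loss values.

increases: 22.5 → 42.6 W/m

Critical radius for a cylinder: r_cr = k/h = 0.0152 m = 1.52 cm.
Outer radius after coating: r₂ = 0.00277 + 0.00592 = 0.00869 m.
Since r₁ < r_cr and r₂ ≤ r_cr, the coating moves toward the maximum at r_cr — heat loss rises.
Bare: R = 1/(2πr₁h) = 3.591 m·K/W; Q = 80.7/3.591 = 22.5 W/m.
Coated: R = R_cond + R_conv = 1.894 m·K/W; Q = 80.7/1.894 = 42.6 W/m.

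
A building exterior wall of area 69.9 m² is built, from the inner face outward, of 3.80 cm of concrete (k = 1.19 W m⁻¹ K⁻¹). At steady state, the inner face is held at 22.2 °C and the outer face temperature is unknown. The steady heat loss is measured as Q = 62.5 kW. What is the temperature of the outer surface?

T_out = -6.35 °C

Series resistances:
  R_concrete = L/(kA) = 0.0380/(1.19·69.9) = 4.568×10^-4 K/W
ΣR = 4.568×10^-4 K/W
ΔT = Q·ΣR = 62500 × 4.568×10^-4 = 28.55 K
Heat flows outward, so T_out = T_in − ΔT = 22.2 − 28.55 = -6.35 °C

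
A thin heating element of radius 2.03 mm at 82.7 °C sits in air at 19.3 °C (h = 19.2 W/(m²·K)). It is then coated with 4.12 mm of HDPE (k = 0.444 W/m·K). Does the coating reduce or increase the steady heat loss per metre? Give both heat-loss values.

increases: 15.5 → 36.3 W/m

Critical radius for a cylinder: r_cr = k/h = 0.0231 m = 2.31 cm.
Outer radius after coating: r₂ = 0.00203 + 0.00412 = 0.00615 m.
Since r₁ < r_cr and r₂ ≤ r_cr, the coating moves toward the maximum at r_cr — heat loss rises.
Bare: R = 1/(2πr₁h) = 4.083 m·K/W; Q = 63.4/4.083 = 15.5 W/m.
Coated: R = R_cond + R_conv = 1.745 m·K/W; Q = 63.4/1.745 = 36.3 W/m.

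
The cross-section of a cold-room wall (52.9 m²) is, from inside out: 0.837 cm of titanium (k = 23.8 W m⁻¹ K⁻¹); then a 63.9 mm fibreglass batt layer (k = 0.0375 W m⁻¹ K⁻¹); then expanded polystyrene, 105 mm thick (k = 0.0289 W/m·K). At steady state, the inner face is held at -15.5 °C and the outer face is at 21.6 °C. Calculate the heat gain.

Q = 368 W

Resistance network (inner→outer):
  R_titanium = L/(kA) = 0.00837/(23.8·52.9) = 6.648×10^-6 K/W
  R_fibreglass batt = L/(kA) = 0.0639/(0.0375·52.9) = 0.03221 K/W
  R_expanded polystyrene = L/(kA) = 0.105/(0.0289·52.9) = 0.06868 K/W
ΣR = 6.648×10^-6 + 0.03221 + 0.06868 = 0.1009 K/W
Q = ΔT/ΣR = (-15.5 °C − 21.6 °C)/0.1009 = -368 W
(Negative Q ⇒ heat flows inward; heat gain = 368 W.)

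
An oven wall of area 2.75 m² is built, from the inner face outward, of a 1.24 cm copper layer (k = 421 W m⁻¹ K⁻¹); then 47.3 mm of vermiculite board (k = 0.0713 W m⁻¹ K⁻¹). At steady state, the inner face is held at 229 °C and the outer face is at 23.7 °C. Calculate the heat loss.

Resistance network (inner→outer):
  R_copper = L/(kA) = 0.0124/(421·2.75) = 1.071×10^-5 K/W
  R_vermiculite board = L/(kA) = 0.0473/(0.0713·2.75) = 0.2412 K/W
ΣR = 1.071×10^-5 + 0.2412 = 0.2412 K/W
Q = ΔT/ΣR = (229 °C − 23.7 °C)/0.2412 = 851 W

Q = 851 W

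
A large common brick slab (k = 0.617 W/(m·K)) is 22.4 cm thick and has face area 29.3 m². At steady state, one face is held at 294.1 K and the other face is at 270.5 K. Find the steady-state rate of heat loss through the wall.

Q = 1900 W

Q = kA·ΔT/L = 0.617 × 29.3 × |294.1 K − 270.5 K| / 0.224 = 1900 W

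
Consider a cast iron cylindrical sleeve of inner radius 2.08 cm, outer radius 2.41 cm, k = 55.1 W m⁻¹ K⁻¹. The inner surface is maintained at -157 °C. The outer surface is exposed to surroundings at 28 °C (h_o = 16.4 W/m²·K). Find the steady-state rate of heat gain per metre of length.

Q' = 459 W/m

Resistance network (inner→outer):
  R'_cast iron = ln(0.0241/0.0208)/(2πk) = 0.1473/(2π·55.1) = 4.254×10^-4 m·K/W
  R'_conv,out = 1/(2πr h) = 1/(2π·0.0241·16.4) = 0.4027 m·K/W
ΣR = 4.254×10^-4 + 0.4027 = 0.4031 m·K/W
Q' = ΔT/ΣR = (-157 °C − 28 °C)/0.4031 = -459 W/m
(Negative Q' ⇒ heat flows inward; heat gain = 459 W/m.)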